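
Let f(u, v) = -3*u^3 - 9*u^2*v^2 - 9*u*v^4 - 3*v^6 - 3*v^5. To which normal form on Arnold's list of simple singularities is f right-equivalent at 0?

E_8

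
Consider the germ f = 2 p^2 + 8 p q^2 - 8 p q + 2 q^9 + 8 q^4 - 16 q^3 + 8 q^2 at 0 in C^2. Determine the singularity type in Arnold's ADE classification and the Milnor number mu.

Type A_8, Milnor number mu = 8.

The Hessian of f at 0 has rank 1. Corank 1: A-series; mu = 8 gives A_8.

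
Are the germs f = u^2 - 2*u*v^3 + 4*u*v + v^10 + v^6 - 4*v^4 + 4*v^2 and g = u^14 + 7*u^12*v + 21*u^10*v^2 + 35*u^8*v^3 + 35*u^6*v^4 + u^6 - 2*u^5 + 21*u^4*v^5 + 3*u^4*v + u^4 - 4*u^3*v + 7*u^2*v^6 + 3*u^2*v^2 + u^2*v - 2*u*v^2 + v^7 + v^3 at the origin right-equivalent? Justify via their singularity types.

The Hessian of f at 0 is [[2, 4], [4, 8]] with rank 1, so corank 1. A Groebner basis of the Jacobian ideal J(f) in C{u,v} is {u^3 + 6*u^2*v + 12*u*v^2 + 8*u + 16*v, -u + v^3 - 2*v}; counting standard monomials gives mu = 9. Corank 1: A-series; mu = 9 gives A_9. The Hessian of g at 0 is [[0, 0], [0, 0]] with rank 0, so corank 2. A Groebner basis of the Jacobian ideal J(g) in C{u,v} is {u^2/6 + u*v^3 - 5*u*v^2/2 + u*v/3 + 11*v^3/6 - v^2/2, u^2/2 - 7*u*v^2/2 + v^4 + 5*v^3/2 - v^2/2, u^3 + u^2/6 + 7*u*v^2/2 - 11*u*v/3 - 7*v^3/6 + 7*v^2/2, u^2*v - u*v + v^2}; counting standard monomials gives mu = 8. Corank 2; j^3 = v*(u - v)^2 has shape L^2 M (L != M), so D-series; mu = 8 gives D_8. f is A_9 but g is D_8, hence not right-equivalent.

No.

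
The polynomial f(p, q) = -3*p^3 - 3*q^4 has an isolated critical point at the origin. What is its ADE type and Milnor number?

Type E_{6}, Milnor number mu = 6.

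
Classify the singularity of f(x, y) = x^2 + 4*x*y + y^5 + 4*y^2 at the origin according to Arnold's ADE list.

The Hessian of f at 0 has rank 1. Corank 1: A-series; mu = 4 gives A_4.

A_{4}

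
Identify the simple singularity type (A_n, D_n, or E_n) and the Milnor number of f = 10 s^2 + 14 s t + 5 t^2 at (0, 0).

The Hessian of f at 0 is [[20, 14], [14, 10]] with rank 2, so corank 0. A Groebner basis of the Jacobian ideal J(f) in C{s,t} is {s, t}; counting standard monomials gives mu = 1. Corank 0: nondegenerate Morse point, so A_1.

Type A_{1}, Milnor number mu = 1.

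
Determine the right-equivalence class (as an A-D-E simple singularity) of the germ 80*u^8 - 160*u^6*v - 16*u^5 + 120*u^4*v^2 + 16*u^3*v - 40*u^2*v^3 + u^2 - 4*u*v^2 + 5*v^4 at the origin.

A_{3}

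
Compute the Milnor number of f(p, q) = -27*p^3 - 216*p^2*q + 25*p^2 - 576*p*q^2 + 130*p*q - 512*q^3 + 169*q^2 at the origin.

The Hessian of f at 0 is [[50, 130], [130, 338]] with rank 1, so corank 1. A Groebner basis of the Jacobian ideal J(f) in C{p,q} is {q^2, p + 13*q/5}; counting standard monomials gives mu = 2. Corank 1: A-series; mu = 2 gives A_2.

2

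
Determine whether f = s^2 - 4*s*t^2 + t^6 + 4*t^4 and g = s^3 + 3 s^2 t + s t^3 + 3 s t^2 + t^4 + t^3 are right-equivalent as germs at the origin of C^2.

No.

The Hessian of f at 0 is [[2, 0], [0, 0]] with rank 1, so corank 1. A Groebner basis of the Jacobian ideal J(f) in C{s,t} is {s^3, s^2*t, -s/2 + t^2}; counting standard monomials gives mu = 5. Corank 1: A-series; mu = 5 gives A_5. The Hessian of g at 0 is [[0, 0], [0, 0]] with rank 0, so corank 2. A Groebner basis of the Jacobian ideal J(g) in C{s,t} is {s^3 + 3*s^2*t + 6*s^2 + 12*s*t + 6*t^2, -3*s^2 + s*t^2 - 6*s*t - 3*t^2, 3*s^2 + 6*s*t + t^3 + 3*t^2}; counting standard monomials gives mu = 7. Corank 2; j^3 = (s + t)^3 is a perfect cube, so E-series; the 4-jet and mu = 7 give E_7. f is A_5 but g is E_7, hence not right-equivalent.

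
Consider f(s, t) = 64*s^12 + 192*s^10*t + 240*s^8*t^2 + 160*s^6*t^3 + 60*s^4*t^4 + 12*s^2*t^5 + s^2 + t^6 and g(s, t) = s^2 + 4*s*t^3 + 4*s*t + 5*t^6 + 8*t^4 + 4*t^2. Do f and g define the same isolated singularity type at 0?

Yes.

The Hessian of f at 0 is [[2, 0], [0, 0]] with rank 1, so corank 1. A Groebner basis of the Jacobian ideal J(f) in C{s,t} is {t^5, s}; counting standard monomials gives mu = 5. Corank 1: A-series; mu = 5 gives A_5. The Hessian of g at 0 is [[2, 4], [4, 8]] with rank 1, so corank 1. A Groebner basis of the Jacobian ideal J(g) in C{s,t} is {s*t^2 - s - 2*t, s/2 + t^3 + t, s^2 + 4*s*t + 4*t^2}; counting standard monomials gives mu = 5. Corank 1: A-series; mu = 5 gives A_5. Both have type A_5, hence right-equivalent.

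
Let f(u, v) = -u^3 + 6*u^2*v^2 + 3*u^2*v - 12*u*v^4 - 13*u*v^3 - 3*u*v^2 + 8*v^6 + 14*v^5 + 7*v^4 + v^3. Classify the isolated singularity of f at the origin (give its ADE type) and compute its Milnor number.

The Hessian of f at 0 has rank 0. Corank 2; j^3 = -(u - v)^3 is a perfect cube, so E-series; the 4-jet and mu = 7 give E_7.

Type E_{7}, Milnor number mu = 7.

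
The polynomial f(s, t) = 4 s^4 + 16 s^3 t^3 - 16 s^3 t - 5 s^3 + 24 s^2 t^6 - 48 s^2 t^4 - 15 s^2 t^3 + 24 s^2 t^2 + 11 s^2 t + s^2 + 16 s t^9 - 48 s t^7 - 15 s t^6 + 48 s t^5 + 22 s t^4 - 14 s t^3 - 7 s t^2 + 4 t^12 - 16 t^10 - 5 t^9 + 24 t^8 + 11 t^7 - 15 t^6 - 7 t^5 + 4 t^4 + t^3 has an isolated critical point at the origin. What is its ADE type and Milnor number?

Type A2, Milnor number mu = 2.

The Hessian of f at 0 has rank 1. Corank 1: A-series; mu = 2 gives A_2.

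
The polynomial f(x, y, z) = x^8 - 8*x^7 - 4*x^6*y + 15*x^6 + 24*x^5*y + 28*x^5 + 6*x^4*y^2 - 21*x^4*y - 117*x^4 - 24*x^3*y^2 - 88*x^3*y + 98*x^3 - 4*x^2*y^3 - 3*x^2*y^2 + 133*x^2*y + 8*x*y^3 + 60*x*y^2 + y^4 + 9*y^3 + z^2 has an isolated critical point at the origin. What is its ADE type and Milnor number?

The Hessian of f at 0 has rank 1. Corank 2; j^3 = (2*x + y)*(7*x + 3*y)^2 has shape L^2 M (L != M), so D-series; mu = 5 gives D_5.

Type D_{5}, Milnor number mu = 5.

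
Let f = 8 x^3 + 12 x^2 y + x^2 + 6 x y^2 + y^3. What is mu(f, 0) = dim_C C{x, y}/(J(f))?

2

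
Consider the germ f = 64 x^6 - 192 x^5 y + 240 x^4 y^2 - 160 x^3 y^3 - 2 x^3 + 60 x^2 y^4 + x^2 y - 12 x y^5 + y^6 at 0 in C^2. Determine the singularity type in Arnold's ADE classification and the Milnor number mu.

Type D_7, Milnor number mu = 7.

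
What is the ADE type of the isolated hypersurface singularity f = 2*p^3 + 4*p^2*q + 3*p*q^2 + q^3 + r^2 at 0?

D_{4}

The Hessian of f at 0 is [[0, 0, 0], [0, 0, 0], [0, 0, 2]] with rank 1, so corank 2. A Groebner basis of the Jacobian ideal J(f) in C{p,q,r} is {q^3, p^2 - 3*q^2/2, p*q + 3*q^2/2, r}; counting standard monomials gives mu = 4. Corank 2; j^3 = (p + q)*(2*p^2 + 2*p*q + q^2) splits into three distinct lines over C (the quadratic factor has nonzero discriminant), so D_4.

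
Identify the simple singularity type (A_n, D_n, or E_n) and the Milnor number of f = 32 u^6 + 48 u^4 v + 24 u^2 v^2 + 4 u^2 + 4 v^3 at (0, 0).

Type A_{2}, Milnor number mu = 2.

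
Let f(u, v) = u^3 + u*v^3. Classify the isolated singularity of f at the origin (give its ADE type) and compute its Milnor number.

The Hessian of f at 0 is [[0, 0], [0, 0]] with rank 0, so corank 2. A Groebner basis of the Jacobian ideal J(f) in C{u,v} is {u^3, u*v^2, 3*u^2 + v^3}; counting standard monomials gives mu = 7. Corank 2; j^3 = u^3 is a perfect cube, so E-series; the 4-jet and mu = 7 give E_7.

Type E_7, Milnor number mu = 7.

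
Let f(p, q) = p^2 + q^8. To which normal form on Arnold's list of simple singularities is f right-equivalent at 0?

The Hessian of f at 0 has rank 1. Corank 1: A-series; mu = 7 gives A_7.

A_7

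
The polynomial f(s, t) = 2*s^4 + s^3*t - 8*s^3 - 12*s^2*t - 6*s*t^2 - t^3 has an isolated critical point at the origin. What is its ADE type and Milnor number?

Type E_7, Milnor number mu = 7.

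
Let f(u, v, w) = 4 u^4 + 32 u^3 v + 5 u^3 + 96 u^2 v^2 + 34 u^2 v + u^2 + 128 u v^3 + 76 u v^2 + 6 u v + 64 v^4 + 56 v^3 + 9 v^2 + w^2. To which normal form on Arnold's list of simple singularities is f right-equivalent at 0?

A_2

The Hessian of f at 0 is [[2, 6, 0], [6, 18, 0], [0, 0, 2]] with rank 2, so corank 1. A Groebner basis of the Jacobian ideal J(f) in C{u,v,w} is {v^2, u + 3*v, w}; counting standard monomials gives mu = 2. Corank 1: A-series; mu = 2 gives A_2.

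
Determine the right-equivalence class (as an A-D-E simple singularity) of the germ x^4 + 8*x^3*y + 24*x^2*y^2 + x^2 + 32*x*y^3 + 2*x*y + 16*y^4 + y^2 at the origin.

The Hessian of f at 0 is [[2, 2], [2, 2]] with rank 1, so corank 1. A Groebner basis of the Jacobian ideal J(f) in C{x,y} is {y^3, x + y}; counting standard monomials gives mu = 3. Corank 1: A-series; mu = 3 gives A_3.

A_{3}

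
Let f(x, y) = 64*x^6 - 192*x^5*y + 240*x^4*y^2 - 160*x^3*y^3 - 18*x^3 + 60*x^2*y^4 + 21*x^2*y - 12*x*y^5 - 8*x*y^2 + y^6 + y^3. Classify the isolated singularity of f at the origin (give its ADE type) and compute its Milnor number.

The Hessian of f at 0 has rank 0. Corank 2; j^3 = -(2*x - y)*(3*x - y)^2 has shape L^2 M (L != M), so D-series; mu = 7 gives D_7.

Type D7, Milnor number mu = 7.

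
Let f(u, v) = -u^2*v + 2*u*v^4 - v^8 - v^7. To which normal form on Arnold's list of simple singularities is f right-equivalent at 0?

The Hessian of f at 0 has rank 0. Corank 2; j^3 = -u^2*v has shape L^2 M (L != M), so D-series; mu = 9 gives D_9.

D_9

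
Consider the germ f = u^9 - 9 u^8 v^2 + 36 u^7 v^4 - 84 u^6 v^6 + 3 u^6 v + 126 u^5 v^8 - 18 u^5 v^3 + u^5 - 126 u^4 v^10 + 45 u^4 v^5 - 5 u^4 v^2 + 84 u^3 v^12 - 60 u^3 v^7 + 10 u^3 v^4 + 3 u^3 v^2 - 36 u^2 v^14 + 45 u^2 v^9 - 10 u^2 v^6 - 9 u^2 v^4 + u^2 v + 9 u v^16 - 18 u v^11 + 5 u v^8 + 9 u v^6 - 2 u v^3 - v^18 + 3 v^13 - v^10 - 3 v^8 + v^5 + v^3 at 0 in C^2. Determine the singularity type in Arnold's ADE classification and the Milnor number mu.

Type D_{4}, Milnor number mu = 4.

The Hessian of f at 0 is [[0, 0], [0, 0]] with rank 0, so corank 2. A Groebner basis of the Jacobian ideal J(f) in C{u,v} is {v^3, u^2 + 3*v^2, u*v}; counting standard monomials gives mu = 4. Corank 2; j^3 = v*(u^2 + v^2) splits into three distinct lines over C (the quadratic factor has nonzero discriminant), so D_4.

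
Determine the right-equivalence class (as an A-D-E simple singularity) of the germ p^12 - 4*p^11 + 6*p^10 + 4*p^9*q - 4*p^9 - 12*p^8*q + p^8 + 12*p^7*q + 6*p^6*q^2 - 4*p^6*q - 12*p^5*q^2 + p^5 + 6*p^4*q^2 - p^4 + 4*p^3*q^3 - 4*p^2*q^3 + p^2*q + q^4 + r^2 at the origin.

D_5

The Hessian of f at 0 is [[0, 0, 0], [0, 0, 0], [0, 0, 2]] with rank 1, so corank 2. A Groebner basis of the Jacobian ideal J(f) in C{p,q,r} is {p^3, p^2/4 + q^3, p*q, r}; counting standard monomials gives mu = 5. Corank 2; j^3 = p^2*q has shape L^2 M (L != M), so D-series; mu = 5 gives D_5.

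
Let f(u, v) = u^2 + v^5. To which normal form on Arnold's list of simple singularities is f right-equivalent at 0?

A_4

The Hessian of f at 0 is [[2, 0], [0, 0]] with rank 1, so corank 1. A Groebner basis of the Jacobian ideal J(f) in C{u,v} is {v^4, u}; counting standard monomials gives mu = 4. Corank 1: A-series; mu = 4 gives A_4.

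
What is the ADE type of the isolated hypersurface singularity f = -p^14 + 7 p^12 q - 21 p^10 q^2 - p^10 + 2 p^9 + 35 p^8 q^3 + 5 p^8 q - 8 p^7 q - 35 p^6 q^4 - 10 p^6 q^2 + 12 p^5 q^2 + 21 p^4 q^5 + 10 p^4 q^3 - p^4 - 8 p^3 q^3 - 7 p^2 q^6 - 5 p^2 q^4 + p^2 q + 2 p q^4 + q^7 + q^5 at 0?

D6

The Hessian of f at 0 is [[0, 0], [0, 0]] with rank 0, so corank 2. A Groebner basis of the Jacobian ideal J(f) in C{p,q} is {p*q + q^4, p*q^2, p^2 - 5*p*q}; counting standard monomials gives mu = 6. Corank 2; j^3 = p^2*q has shape L^2 M (L != M), so D-series; mu = 6 gives D_6.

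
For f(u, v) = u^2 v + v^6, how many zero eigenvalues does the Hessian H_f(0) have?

The Hessian at 0 is [[0, 0], [0, 0]] of rank 0; hence corank 2.

2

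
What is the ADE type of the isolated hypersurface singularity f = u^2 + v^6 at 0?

The Hessian of f at 0 has rank 1. Corank 1: A-series; mu = 5 gives A_5.

A_{5}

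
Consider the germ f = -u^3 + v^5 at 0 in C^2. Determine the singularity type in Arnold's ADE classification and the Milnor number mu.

The Hessian of f at 0 is [[0, 0], [0, 0]] with rank 0, so corank 2. A Groebner basis of the Jacobian ideal J(f) in C{u,v} is {v^4, u^2}; counting standard monomials gives mu = 8. Corank 2; j^3 = -u^3 is a perfect cube, so E-series; the 5-jet and mu = 8 give E_8.

Type E8, Milnor number mu = 8.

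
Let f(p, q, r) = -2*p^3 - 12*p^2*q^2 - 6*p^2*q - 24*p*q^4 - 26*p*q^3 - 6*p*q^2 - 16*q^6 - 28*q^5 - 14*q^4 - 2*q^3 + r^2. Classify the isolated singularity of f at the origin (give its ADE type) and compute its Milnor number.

The Hessian of f at 0 is [[0, 0, 0], [0, 0, 0], [0, 0, 2]] with rank 1, so corank 2. A Groebner basis of the Jacobian ideal J(f) in C{p,q,r} is {-p^2/4 - p*q/2 + q^4 - q^3/12 - q^2/4, p^3 + 5*p^2/4 + 5*p*q/2 + 17*q^3/12 + 5*q^2/4, p^2*q - 11*p^2/12 - 11*p*q/6 - 47*q^3/36 - 11*q^2/12, p^2/2 + p*q^2 + p*q + 7*q^3/6 + q^2/2, r}; counting standard monomials gives mu = 7. Corank 2; j^3 = -2*(p + q)^3 is a perfect cube, so E-series; the 4-jet and mu = 7 give E_7.

Type E_{7}, Milnor number mu = 7.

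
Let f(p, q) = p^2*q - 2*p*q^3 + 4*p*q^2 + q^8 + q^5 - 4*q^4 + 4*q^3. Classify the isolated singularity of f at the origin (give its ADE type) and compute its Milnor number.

Type D9, Milnor number mu = 9.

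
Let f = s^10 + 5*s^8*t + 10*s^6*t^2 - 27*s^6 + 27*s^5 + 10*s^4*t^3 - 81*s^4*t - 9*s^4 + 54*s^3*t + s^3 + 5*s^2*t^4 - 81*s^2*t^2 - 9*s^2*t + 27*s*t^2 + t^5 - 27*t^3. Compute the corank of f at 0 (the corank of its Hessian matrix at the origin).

Hessian at 0 has rank 0.

2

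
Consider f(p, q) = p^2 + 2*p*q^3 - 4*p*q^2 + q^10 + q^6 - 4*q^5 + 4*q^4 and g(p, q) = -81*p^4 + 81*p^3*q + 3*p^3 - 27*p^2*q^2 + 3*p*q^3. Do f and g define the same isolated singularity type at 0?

No.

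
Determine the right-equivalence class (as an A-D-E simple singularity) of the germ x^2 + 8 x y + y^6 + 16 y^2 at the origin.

A_5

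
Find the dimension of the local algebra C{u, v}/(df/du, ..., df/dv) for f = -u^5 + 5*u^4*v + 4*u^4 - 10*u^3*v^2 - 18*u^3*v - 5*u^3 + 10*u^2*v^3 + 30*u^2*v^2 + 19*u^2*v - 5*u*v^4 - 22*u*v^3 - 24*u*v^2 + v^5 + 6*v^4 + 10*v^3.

4

The Hessian of f at 0 has rank 0. Corank 2; j^3 = -(u - v)*(5*u^2 - 14*u*v + 10*v^2) splits into three distinct lines over C (the quadratic factor has nonzero discriminant), so D_4.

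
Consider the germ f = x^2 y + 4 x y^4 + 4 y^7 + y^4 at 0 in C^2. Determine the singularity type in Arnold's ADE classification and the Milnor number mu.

The Hessian of f at 0 has rank 0. Corank 2; j^3 = x^2*y has shape L^2 M (L != M), so D-series; mu = 5 gives D_5.

Type D_{5}, Milnor number mu = 5.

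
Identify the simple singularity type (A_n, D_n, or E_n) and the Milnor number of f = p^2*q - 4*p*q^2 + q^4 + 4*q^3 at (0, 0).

The Hessian of f at 0 has rank 0. Corank 2; j^3 = q*(p - 2*q)^2 has shape L^2 M (L != M), so D-series; mu = 5 gives D_5.

Type D_5, Milnor number mu = 5.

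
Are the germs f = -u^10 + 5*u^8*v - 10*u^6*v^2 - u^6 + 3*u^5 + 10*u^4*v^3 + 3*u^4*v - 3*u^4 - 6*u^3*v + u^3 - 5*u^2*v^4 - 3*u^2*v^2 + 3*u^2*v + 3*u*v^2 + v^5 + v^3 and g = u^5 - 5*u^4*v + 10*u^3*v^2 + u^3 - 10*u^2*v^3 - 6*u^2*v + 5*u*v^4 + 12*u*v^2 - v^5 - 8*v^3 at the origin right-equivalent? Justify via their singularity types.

The Hessian of f at 0 has rank 0. Corank 2; j^3 = (u + v)^3 is a perfect cube, so E-series; the 5-jet and mu = 8 give E_8. The Hessian of g at 0 has rank 0. Corank 2; j^3 = (u - 2*v)^3 is a perfect cube, so E-series; the 5-jet and mu = 8 give E_8. Both have type E_8, hence right-equivalent.

Yes.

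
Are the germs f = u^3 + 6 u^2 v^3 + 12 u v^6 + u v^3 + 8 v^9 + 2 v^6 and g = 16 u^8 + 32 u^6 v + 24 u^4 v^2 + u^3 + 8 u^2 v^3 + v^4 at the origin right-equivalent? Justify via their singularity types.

No.

The Hessian of f at 0 is [[0, 0], [0, 0]] with rank 0, so corank 2. A Groebner basis of the Jacobian ideal J(f) in C{u,v} is {u^3, u*v^2, 3*u^2 + v^3}; counting standard monomials gives mu = 7. Corank 2; j^3 = u^3 is a perfect cube, so E-series; the 4-jet and mu = 7 give E_7. The Hessian of g at 0 is [[0, 0], [0, 0]] with rank 0, so corank 2. A Groebner basis of the Jacobian ideal J(g) in C{u,v} is {v^3, u^2}; counting standard monomials gives mu = 6. Corank 2; j^3 = u^3 is a perfect cube, so E-series; the 4-jet and mu = 6 give E_6. f is E_7 but g is E_6, hence not right-equivalent.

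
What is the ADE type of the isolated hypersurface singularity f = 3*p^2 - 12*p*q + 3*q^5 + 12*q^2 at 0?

The Hessian of f at 0 has rank 1. Corank 1: A-series; mu = 4 gives A_4.

A_{4}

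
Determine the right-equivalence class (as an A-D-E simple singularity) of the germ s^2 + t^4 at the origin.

A3

The Hessian of f at 0 is [[2, 0], [0, 0]] with rank 1, so corank 1. A Groebner basis of the Jacobian ideal J(f) in C{s,t} is {t^3, s}; counting standard monomials gives mu = 3. Corank 1: A-series; mu = 3 gives A_3.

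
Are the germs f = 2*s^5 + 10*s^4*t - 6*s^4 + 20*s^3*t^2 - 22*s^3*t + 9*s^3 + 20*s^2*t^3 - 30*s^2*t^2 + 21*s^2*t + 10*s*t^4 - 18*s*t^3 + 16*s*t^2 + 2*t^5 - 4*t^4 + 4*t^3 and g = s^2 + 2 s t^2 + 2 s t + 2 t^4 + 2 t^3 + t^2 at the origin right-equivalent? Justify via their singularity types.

No.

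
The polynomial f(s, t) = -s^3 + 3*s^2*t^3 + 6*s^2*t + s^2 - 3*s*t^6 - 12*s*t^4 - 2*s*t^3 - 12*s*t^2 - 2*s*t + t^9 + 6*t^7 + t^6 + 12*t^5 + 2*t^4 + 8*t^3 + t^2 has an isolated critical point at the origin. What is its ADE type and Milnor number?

The Hessian of f at 0 is [[2, -2], [-2, 2]] with rank 1, so corank 1. A Groebner basis of the Jacobian ideal J(f) in C{s,t} is {t^2, s - t}; counting standard monomials gives mu = 2. Corank 1: A-series; mu = 2 gives A_2.

Type A_{2}, Milnor number mu = 2.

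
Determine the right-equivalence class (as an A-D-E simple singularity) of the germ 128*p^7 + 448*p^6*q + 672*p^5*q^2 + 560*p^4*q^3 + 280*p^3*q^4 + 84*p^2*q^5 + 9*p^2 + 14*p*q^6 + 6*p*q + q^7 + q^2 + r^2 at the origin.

A_{6}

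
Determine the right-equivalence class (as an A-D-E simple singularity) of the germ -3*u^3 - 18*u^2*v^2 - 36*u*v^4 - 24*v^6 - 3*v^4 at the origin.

The Hessian of f at 0 has rank 0. Corank 2; j^3 = -3*u^3 is a perfect cube, so E-series; the 4-jet and mu = 6 give E_6.

E_{6}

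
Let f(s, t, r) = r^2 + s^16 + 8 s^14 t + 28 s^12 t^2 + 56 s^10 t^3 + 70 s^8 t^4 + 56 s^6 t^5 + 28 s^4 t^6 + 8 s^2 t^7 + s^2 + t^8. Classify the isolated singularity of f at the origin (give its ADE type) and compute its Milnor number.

Type A_{7}, Milnor number mu = 7.

The Hessian of f at 0 has rank 2. Corank 1: A-series; mu = 7 gives A_7.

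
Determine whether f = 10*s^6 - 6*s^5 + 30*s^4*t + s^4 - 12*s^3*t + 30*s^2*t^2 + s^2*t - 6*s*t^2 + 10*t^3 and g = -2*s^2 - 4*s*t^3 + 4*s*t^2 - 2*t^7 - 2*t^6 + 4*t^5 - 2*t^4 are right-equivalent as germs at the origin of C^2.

No.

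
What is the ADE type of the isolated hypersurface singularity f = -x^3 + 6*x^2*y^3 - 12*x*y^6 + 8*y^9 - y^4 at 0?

E6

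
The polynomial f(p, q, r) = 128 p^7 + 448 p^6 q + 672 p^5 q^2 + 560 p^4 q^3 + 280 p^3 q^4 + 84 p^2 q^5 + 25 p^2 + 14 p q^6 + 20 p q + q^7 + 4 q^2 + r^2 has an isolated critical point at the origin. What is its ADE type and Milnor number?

Type A_{6}, Milnor number mu = 6.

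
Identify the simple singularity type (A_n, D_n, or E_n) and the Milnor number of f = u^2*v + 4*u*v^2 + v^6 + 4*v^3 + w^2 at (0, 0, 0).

The Hessian of f at 0 has rank 1. Corank 2; j^3 = v*(u + 2*v)^2 has shape L^2 M (L != M), so D-series; mu = 7 gives D_7.

Type D_{7}, Milnor number mu = 7.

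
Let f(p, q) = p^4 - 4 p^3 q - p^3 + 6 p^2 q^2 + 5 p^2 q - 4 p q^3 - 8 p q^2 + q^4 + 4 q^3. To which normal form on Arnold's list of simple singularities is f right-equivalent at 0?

D_{5}

The Hessian of f at 0 is [[0, 0], [0, 0]] with rank 0, so corank 2. A Groebner basis of the Jacobian ideal J(f) in C{p,q} is {p*q^2 + p*q/2 - q^2, p*q/4 + q^3 - q^2/2, p^2 - 3*p*q + 2*q^2}; counting standard monomials gives mu = 5. Corank 2; j^3 = -(p - 2*q)^2*(p - q) has shape L^2 M (L != M), so D-series; mu = 5 gives D_5.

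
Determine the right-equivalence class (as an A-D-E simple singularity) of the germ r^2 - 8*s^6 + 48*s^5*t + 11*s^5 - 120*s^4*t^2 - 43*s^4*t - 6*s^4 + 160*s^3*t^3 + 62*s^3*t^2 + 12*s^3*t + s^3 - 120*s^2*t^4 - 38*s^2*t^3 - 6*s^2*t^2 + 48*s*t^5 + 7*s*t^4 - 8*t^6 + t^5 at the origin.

E8

The Hessian of f at 0 is [[0, 0, 0], [0, 0, 0], [0, 0, 2]] with rank 1, so corank 2. A Groebner basis of the Jacobian ideal J(f) in C{s,t,r} is {s^2/32 + s*t^3 - s*t^2/8, s^2/8 - s*t^2/2 + t^4, s^3, s^2*t + s^2/8 - s*t^2/2, r}; counting standard monomials gives mu = 8. Corank 2; j^3 = s^3 is a perfect cube, so E-series; the 5-jet and mu = 8 give E_8.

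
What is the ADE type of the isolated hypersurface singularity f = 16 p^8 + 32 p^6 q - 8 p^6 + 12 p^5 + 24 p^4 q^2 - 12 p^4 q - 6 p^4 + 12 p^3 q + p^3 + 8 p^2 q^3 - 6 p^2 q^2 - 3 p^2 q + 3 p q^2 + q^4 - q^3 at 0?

E6

The Hessian of f at 0 has rank 0. Corank 2; j^3 = (p - q)^3 is a perfect cube, so E-series; the 4-jet and mu = 6 give E_6.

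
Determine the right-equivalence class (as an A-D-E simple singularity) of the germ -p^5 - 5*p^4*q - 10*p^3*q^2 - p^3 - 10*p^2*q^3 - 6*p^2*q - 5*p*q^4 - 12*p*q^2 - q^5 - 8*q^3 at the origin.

The Hessian of f at 0 has rank 0. Corank 2; j^3 = -(p + 2*q)^3 is a perfect cube, so E-series; the 5-jet and mu = 8 give E_8.

E_{8}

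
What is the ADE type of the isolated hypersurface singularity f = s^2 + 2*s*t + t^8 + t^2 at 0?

The Hessian of f at 0 is [[2, 2], [2, 2]] with rank 1, so corank 1. A Groebner basis of the Jacobian ideal J(f) in C{s,t} is {t^7, s + t}; counting standard monomials gives mu = 7. Corank 1: A-series; mu = 7 gives A_7.

A_{7}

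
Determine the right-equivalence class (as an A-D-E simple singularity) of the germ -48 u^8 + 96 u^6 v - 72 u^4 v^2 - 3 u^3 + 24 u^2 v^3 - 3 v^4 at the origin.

The Hessian of f at 0 has rank 0. Corank 2; j^3 = -3*u^3 is a perfect cube, so E-series; the 4-jet and mu = 6 give E_6.

E_{6}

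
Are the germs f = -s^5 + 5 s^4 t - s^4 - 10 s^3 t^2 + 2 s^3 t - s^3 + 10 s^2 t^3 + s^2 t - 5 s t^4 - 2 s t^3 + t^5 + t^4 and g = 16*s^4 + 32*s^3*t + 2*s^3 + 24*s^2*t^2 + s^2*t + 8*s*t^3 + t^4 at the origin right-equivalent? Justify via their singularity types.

The Hessian of f at 0 has rank 0. Corank 2; j^3 = -s^2*(s - t) has shape L^2 M (L != M), so D-series; mu = 5 gives D_5. The Hessian of g at 0 has rank 0. Corank 2; j^3 = s^2*(2*s + t) has shape L^2 M (L != M), so D-series; mu = 5 gives D_5. Both have type D_5, hence right-equivalent.

Yes.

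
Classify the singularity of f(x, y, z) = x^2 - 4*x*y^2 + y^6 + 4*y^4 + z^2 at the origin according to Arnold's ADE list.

A_{5}

The Hessian of f at 0 has rank 2. Corank 1: A-series; mu = 5 gives A_5.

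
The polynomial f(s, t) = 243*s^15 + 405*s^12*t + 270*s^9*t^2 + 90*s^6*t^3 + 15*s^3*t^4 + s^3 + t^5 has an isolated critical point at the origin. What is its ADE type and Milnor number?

The Hessian of f at 0 has rank 0. Corank 2; j^3 = s^3 is a perfect cube, so E-series; the 5-jet and mu = 8 give E_8.

Type E_{8}, Milnor number mu = 8.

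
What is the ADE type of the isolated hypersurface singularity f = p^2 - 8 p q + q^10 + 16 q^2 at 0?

A_9

The Hessian of f at 0 is [[2, -8], [-8, 32]] with rank 1, so corank 1. A Groebner basis of the Jacobian ideal J(f) in C{p,q} is {q^9, p - 4*q}; counting standard monomials gives mu = 9. Corank 1: A-series; mu = 9 gives A_9.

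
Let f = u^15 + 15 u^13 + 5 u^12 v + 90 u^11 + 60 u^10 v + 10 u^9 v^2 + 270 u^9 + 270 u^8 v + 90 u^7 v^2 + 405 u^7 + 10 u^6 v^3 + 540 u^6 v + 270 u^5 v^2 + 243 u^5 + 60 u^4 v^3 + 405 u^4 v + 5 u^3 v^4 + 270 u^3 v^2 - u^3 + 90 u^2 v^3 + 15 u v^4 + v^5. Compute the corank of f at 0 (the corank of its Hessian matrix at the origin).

2

Hessian at 0 has rank 0.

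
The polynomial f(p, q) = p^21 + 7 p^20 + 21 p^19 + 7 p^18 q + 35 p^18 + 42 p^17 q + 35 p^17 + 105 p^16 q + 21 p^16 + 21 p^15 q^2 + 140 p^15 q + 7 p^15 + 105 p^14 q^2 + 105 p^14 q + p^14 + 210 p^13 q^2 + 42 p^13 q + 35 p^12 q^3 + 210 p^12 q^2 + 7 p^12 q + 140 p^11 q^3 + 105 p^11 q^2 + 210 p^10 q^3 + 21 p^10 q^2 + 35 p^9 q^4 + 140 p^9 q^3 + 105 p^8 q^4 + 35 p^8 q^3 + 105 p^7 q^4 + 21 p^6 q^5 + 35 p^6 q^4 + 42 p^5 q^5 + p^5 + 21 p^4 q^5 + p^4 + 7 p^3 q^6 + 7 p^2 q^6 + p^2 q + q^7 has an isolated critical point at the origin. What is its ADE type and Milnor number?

The Hessian of f at 0 has rank 0. Corank 2; j^3 = p^2*q has shape L^2 M (L != M), so D-series; mu = 8 gives D_8.

Type D_8, Milnor number mu = 8.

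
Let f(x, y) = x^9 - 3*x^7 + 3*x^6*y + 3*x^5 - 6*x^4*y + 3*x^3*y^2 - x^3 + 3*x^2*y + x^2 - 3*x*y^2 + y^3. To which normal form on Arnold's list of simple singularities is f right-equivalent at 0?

The Hessian of f at 0 has rank 1. Corank 1: A-series; mu = 2 gives A_2.

A2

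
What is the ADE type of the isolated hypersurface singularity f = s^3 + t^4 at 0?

The Hessian of f at 0 has rank 0. Corank 2; j^3 = s^3 is a perfect cube, so E-series; the 4-jet and mu = 6 give E_6.

E_6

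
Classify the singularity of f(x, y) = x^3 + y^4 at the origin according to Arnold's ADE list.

E_{6}

The Hessian of f at 0 has rank 0. Corank 2; j^3 = x^3 is a perfect cube, so E-series; the 4-jet and mu = 6 give E_6.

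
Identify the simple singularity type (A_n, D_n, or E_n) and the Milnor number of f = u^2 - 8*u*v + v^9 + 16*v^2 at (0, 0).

Type A_8, Milnor number mu = 8.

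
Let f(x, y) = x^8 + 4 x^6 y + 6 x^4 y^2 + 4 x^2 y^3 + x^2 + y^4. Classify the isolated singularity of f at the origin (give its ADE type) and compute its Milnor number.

Type A_{3}, Milnor number mu = 3.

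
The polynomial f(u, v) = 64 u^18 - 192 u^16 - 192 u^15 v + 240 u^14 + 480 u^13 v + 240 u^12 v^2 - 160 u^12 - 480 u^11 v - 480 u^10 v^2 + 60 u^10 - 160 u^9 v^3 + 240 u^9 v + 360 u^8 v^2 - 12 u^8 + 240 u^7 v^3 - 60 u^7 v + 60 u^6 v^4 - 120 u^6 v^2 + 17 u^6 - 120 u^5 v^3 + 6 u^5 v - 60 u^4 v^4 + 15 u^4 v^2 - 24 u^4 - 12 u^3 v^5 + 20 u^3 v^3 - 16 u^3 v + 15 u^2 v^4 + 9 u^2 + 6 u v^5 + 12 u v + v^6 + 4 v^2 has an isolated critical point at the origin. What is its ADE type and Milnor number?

Type A5, Milnor number mu = 5.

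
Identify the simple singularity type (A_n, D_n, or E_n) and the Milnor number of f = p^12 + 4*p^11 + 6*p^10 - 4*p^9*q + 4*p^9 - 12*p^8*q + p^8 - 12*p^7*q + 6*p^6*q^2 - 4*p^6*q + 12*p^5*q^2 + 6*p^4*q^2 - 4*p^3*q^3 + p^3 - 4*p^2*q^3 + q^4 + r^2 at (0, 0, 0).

Type E6, Milnor number mu = 6.

The Hessian of f at 0 has rank 1. Corank 2; j^3 = p^3 is a perfect cube, so E-series; the 4-jet and mu = 6 give E_6.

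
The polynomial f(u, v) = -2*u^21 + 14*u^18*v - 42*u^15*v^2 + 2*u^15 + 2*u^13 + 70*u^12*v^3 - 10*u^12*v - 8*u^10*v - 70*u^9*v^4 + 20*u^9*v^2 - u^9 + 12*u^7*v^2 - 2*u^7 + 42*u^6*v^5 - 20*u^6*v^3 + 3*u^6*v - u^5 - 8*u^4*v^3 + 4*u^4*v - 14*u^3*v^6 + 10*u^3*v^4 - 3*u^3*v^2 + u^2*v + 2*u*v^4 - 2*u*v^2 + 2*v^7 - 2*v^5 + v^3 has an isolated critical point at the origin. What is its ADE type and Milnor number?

Type D_{8}, Milnor number mu = 8.

The Hessian of f at 0 is [[0, 0], [0, 0]] with rank 0, so corank 2. A Groebner basis of the Jacobian ideal J(f) in C{u,v} is {5*u^2/6 + u*v^3 - 7*u*v/6 + v^2/3, 3*u^2/2 - 5*u*v/2 + v^4 + v^2, u^3 - 3*u*v^2 + 2*v^3, u^2*v - 2*u*v^2 + v^3}; counting standard monomials gives mu = 8. Corank 2; j^3 = v*(u - v)^2 has shape L^2 M (L != M), so D-series; mu = 8 gives D_8.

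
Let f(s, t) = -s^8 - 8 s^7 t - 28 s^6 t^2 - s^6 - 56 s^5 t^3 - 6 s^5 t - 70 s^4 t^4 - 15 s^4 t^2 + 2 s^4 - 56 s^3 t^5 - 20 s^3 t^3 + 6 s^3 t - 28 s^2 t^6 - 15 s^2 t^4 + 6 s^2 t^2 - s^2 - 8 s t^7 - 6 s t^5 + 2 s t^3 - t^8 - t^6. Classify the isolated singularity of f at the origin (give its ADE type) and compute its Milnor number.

The Hessian of f at 0 has rank 1. Corank 1: A-series; mu = 7 gives A_7.

Type A7, Milnor number mu = 7.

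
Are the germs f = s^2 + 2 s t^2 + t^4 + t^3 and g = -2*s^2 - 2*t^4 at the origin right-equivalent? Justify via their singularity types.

No.

The Hessian of f at 0 is [[2, 0], [0, 0]] with rank 1, so corank 1. A Groebner basis of the Jacobian ideal J(f) in C{s,t} is {t^2, s}; counting standard monomials gives mu = 2. Corank 1: A-series; mu = 2 gives A_2. The Hessian of g at 0 is [[-4, 0], [0, 0]] with rank 1, so corank 1. A Groebner basis of the Jacobian ideal J(g) in C{s,t} is {t^3, s}; counting standard monomials gives mu = 3. Corank 1: A-series; mu = 3 gives A_3. f is A_2 but g is A_3, hence not right-equivalent.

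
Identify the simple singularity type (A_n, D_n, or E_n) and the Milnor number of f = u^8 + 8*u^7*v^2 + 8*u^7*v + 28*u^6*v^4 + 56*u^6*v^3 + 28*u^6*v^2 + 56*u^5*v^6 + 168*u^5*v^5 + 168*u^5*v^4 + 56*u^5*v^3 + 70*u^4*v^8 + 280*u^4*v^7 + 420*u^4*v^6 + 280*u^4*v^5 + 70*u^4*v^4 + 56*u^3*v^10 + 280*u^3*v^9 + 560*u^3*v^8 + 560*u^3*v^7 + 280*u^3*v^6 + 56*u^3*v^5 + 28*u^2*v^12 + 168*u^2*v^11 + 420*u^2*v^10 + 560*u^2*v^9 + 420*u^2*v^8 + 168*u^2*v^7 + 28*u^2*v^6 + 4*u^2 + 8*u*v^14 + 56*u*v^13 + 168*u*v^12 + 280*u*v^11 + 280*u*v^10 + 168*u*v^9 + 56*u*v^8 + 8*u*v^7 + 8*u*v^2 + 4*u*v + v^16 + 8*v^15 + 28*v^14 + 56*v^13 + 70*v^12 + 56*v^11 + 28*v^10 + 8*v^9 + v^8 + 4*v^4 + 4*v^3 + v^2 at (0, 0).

Type A_{7}, Milnor number mu = 7.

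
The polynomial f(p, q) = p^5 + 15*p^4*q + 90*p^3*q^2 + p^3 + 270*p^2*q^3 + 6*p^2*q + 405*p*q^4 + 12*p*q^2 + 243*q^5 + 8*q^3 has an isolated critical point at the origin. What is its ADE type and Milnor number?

The Hessian of f at 0 has rank 0. Corank 2; j^3 = (p + 2*q)^3 is a perfect cube, so E-series; the 5-jet and mu = 8 give E_8.

Type E_8, Milnor number mu = 8.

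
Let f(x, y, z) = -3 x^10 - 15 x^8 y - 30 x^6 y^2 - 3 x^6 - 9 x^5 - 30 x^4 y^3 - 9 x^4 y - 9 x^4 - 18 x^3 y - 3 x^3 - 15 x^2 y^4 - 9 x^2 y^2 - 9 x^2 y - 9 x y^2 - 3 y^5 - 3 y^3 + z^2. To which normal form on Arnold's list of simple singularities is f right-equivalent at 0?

The Hessian of f at 0 is [[0, 0, 0], [0, 0, 0], [0, 0, 2]] with rank 1, so corank 2. A Groebner basis of the Jacobian ideal J(f) in C{x,y,z} is {x^2/4 + x*y^3 + x*y^2/2 + x*y/2 + y^3/2 + y^2/4, y^4, x^3 + 3*x^2/2 + 3*x*y + y^3 + 3*y^2/2, x^2*y - x^2/2 + x*y^2 - x*y - y^2/2, z}; counting standard monomials gives mu = 8. Corank 2; j^3 = -3*(x + y)^3 is a perfect cube, so E-series; the 5-jet and mu = 8 give E_8.

E_8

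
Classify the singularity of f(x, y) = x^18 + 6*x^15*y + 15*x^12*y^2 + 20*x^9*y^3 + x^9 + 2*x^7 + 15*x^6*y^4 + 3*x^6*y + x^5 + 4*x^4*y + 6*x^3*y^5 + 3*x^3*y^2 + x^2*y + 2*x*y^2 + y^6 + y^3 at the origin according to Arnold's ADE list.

The Hessian of f at 0 has rank 0. Corank 2; j^3 = y*(x + y)^2 has shape L^2 M (L != M), so D-series; mu = 7 gives D_7.

D_{7}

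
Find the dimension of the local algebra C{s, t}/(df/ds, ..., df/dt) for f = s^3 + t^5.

The Hessian of f at 0 is [[0, 0], [0, 0]] with rank 0, so corank 2. A Groebner basis of the Jacobian ideal J(f) in C{s,t} is {t^4, s^2}; counting standard monomials gives mu = 8. Corank 2; j^3 = s^3 is a perfect cube, so E-series; the 5-jet and mu = 8 give E_8.

8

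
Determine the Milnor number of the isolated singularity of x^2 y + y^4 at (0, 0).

The Hessian of f at 0 has rank 0. Corank 2; j^3 = x^2*y has shape L^2 M (L != M), so D-series; mu = 5 gives D_5.

5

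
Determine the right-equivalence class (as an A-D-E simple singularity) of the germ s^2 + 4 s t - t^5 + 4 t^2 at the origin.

The Hessian of f at 0 has rank 1. Corank 1: A-series; mu = 4 gives A_4.

A_4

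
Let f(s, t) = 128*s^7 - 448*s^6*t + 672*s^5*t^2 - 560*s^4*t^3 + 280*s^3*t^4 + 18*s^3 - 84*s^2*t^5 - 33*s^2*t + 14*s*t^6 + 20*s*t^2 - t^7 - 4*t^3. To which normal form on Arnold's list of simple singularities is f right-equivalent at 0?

The Hessian of f at 0 has rank 0. Corank 2; j^3 = (2*s - t)*(3*s - 2*t)^2 has shape L^2 M (L != M), so D-series; mu = 8 gives D_8.

D8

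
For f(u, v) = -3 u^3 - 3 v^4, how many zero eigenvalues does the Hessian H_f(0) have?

2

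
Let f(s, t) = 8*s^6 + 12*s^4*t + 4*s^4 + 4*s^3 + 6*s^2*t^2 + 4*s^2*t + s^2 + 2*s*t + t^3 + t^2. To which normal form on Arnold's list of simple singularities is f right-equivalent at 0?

The Hessian of f at 0 is [[2, 2], [2, 2]] with rank 1, so corank 1. A Groebner basis of the Jacobian ideal J(f) in C{s,t} is {t^2, s + t}; counting standard monomials gives mu = 2. Corank 1: A-series; mu = 2 gives A_2.

A2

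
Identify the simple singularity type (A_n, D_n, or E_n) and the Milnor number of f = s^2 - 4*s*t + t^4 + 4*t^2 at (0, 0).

The Hessian of f at 0 is [[2, -4], [-4, 8]] with rank 1, so corank 1. A Groebner basis of the Jacobian ideal J(f) in C{s,t} is {t^3, s - 2*t}; counting standard monomials gives mu = 3. Corank 1: A-series; mu = 3 gives A_3.

Type A3, Milnor number mu = 3.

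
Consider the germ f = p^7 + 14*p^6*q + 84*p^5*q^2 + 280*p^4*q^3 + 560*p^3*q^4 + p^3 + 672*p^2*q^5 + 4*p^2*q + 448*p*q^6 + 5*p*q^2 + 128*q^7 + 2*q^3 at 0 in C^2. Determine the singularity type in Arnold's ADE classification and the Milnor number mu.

Type D_{8}, Milnor number mu = 8.

The Hessian of f at 0 is [[0, 0], [0, 0]] with rank 0, so corank 2. A Groebner basis of the Jacobian ideal J(f) in C{p,q} is {-p*q/7 + q^6 - q^2/7, p*q^2 + q^3, p^2 + 3*p*q + 2*q^2}; counting standard monomials gives mu = 8. Corank 2; j^3 = (p + q)^2*(p + 2*q) has shape L^2 M (L != M), so D-series; mu = 8 gives D_8.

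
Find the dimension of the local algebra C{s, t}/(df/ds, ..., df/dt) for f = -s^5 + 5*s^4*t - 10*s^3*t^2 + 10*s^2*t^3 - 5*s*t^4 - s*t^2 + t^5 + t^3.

6

The Hessian of f at 0 has rank 0. Corank 2; j^3 = -t^2*(s - t) has shape L^2 M (L != M), so D-series; mu = 6 gives D_6.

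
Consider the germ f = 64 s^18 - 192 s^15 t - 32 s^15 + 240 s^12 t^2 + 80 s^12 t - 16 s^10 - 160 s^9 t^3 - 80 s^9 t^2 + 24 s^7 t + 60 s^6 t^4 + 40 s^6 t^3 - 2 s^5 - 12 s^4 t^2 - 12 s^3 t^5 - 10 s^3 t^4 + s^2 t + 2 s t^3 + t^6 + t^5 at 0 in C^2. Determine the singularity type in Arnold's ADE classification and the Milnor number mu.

Type D_{7}, Milnor number mu = 7.

The Hessian of f at 0 has rank 0. Corank 2; j^3 = s^2*t has shape L^2 M (L != M), so D-series; mu = 7 gives D_7.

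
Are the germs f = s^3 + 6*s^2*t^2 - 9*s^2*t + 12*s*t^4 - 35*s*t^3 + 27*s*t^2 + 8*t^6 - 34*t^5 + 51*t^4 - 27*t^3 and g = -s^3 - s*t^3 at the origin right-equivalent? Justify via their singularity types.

The Hessian of f at 0 has rank 0. Corank 2; j^3 = (s - 3*t)^3 is a perfect cube, so E-series; the 4-jet and mu = 7 give E_7. The Hessian of g at 0 has rank 0. Corank 2; j^3 = -s^3 is a perfect cube, so E-series; the 4-jet and mu = 7 give E_7. Both have type E_7, hence right-equivalent.

Yes.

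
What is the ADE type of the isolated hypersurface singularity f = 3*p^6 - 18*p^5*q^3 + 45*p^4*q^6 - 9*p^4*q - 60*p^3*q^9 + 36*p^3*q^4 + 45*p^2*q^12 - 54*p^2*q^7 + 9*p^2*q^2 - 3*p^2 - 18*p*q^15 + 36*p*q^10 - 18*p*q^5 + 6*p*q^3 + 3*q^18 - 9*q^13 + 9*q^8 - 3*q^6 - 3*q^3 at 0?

The Hessian of f at 0 has rank 1. Corank 1: A-series; mu = 2 gives A_2.

A_{2}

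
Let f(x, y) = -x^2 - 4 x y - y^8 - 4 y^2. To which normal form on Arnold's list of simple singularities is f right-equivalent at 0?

A_7

The Hessian of f at 0 has rank 1. Corank 1: A-series; mu = 7 gives A_7.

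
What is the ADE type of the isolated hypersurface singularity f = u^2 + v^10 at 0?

A_9

The Hessian of f at 0 is [[2, 0], [0, 0]] with rank 1, so corank 1. A Groebner basis of the Jacobian ideal J(f) in C{u,v} is {v^9, u}; counting standard monomials gives mu = 9. Corank 1: A-series; mu = 9 gives A_9.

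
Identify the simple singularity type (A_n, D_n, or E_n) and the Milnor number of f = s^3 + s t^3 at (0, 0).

Type E_{7}, Milnor number mu = 7.

The Hessian of f at 0 is [[0, 0], [0, 0]] with rank 0, so corank 2. A Groebner basis of the Jacobian ideal J(f) in C{s,t} is {s^3, s*t^2, 3*s^2 + t^3}; counting standard monomials gives mu = 7. Corank 2; j^3 = s^3 is a perfect cube, so E-series; the 4-jet and mu = 7 give E_7.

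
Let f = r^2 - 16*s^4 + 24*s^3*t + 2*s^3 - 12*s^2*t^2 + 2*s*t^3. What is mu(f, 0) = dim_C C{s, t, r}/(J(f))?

7

The Hessian of f at 0 is [[0, 0, 0], [0, 0, 0], [0, 0, 2]] with rank 1, so corank 2. A Groebner basis of the Jacobian ideal J(f) in C{s,t,r} is {3*s^2/4 + t^4 + t^3/4, s^3, s^2*t - s^2/4 - t^3/12, -s^2 + s*t^2 - t^3/3, r}; counting standard monomials gives mu = 7. Corank 2; j^3 = 2*s^3 is a perfect cube, so E-series; the 4-jet and mu = 7 give E_7.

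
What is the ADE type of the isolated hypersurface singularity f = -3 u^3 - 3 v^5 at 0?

The Hessian of f at 0 has rank 0. Corank 2; j^3 = -3*u^3 is a perfect cube, so E-series; the 5-jet and mu = 8 give E_8.

E8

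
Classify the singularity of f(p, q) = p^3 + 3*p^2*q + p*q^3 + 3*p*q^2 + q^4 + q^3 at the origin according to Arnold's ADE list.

E_7

The Hessian of f at 0 is [[0, 0], [0, 0]] with rank 0, so corank 2. A Groebner basis of the Jacobian ideal J(f) in C{p,q} is {p^3 + 3*p^2*q + 6*p^2 + 12*p*q + 6*q^2, -3*p^2 + p*q^2 - 6*p*q - 3*q^2, 3*p^2 + 6*p*q + q^3 + 3*q^2}; counting standard monomials gives mu = 7. Corank 2; j^3 = (p + q)^3 is a perfect cube, so E-series; the 4-jet and mu = 7 give E_7.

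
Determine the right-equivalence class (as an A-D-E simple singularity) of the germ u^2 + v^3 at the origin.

A_2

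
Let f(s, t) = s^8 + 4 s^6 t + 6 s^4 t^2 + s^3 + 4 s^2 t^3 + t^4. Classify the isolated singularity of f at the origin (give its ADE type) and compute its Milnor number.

The Hessian of f at 0 is [[0, 0], [0, 0]] with rank 0, so corank 2. A Groebner basis of the Jacobian ideal J(f) in C{s,t} is {t^3, s^2}; counting standard monomials gives mu = 6. Corank 2; j^3 = s^3 is a perfect cube, so E-series; the 4-jet and mu = 6 give E_6.

Type E_6, Milnor number mu = 6.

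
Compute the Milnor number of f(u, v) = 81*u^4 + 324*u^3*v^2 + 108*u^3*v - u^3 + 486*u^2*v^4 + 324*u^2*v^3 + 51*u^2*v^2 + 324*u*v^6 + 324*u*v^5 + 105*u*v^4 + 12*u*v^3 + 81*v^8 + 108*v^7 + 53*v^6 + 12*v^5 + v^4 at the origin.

6

The Hessian of f at 0 has rank 0. Corank 2; j^3 = -u^3 is a perfect cube, so E-series; the 4-jet and mu = 6 give E_6.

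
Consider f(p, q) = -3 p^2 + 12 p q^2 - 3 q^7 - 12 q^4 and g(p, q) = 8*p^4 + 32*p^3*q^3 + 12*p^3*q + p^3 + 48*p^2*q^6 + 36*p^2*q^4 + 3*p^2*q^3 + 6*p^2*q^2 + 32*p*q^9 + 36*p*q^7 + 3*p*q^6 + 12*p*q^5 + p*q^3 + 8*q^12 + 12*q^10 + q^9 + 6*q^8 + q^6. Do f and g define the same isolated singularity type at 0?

No.

The Hessian of f at 0 is [[-6, 0], [0, 0]] with rank 1, so corank 1. A Groebner basis of the Jacobian ideal J(f) in C{p,q} is {p^3, -p/2 + q^2}; counting standard monomials gives mu = 6. Corank 1: A-series; mu = 6 gives A_6. The Hessian of g at 0 is [[0, 0], [0, 0]] with rank 0, so corank 2. A Groebner basis of the Jacobian ideal J(g) in C{p,q} is {3*p^2/4 + q^4 + q^3/4, p^3, p^2*q - p^2/4 - q^3/12, p^2 + p*q^2 + q^3/3}; counting standard monomials gives mu = 7. Corank 2; j^3 = p^3 is a perfect cube, so E-series; the 4-jet and mu = 7 give E_7. f is A_6 but g is E_7, hence not right-equivalent.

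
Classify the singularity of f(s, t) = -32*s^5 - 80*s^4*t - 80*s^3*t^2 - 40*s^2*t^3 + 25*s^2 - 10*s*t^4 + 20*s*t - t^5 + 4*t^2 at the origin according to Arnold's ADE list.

A_4

The Hessian of f at 0 is [[50, 20], [20, 8]] with rank 1, so corank 1. A Groebner basis of the Jacobian ideal J(f) in C{s,t} is {t^4, s + 2*t/5}; counting standard monomials gives mu = 4. Corank 1: A-series; mu = 4 gives A_4.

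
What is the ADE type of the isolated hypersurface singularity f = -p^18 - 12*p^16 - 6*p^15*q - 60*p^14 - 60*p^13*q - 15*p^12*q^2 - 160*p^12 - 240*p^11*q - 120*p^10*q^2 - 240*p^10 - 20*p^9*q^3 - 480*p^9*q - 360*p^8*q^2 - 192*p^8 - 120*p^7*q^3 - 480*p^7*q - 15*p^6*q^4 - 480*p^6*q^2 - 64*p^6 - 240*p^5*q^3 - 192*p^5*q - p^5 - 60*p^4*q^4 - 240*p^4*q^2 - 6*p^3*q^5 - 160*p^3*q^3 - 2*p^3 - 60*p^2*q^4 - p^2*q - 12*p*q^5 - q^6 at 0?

D_7

The Hessian of f at 0 has rank 0. Corank 2; j^3 = -p^2*(2*p + q) has shape L^2 M (L != M), so D-series; mu = 7 gives D_7.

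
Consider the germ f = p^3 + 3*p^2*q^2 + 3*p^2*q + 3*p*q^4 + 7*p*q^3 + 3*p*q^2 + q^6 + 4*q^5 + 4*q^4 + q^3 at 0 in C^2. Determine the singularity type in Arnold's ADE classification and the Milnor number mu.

The Hessian of f at 0 is [[0, 0], [0, 0]] with rank 0, so corank 2. A Groebner basis of the Jacobian ideal J(f) in C{p,q} is {-p^2 - 2*p*q + q^4 - q^3/3 - q^2, p^3 + 2*p^2 + 4*p*q + 5*q^3/3 + 2*q^2, p^2*q - 5*p^2/3 - 10*p*q/3 - 14*q^3/9 - 5*q^2/3, p^2 + p*q^2 + 2*p*q + 4*q^3/3 + q^2}; counting standard monomials gives mu = 7. Corank 2; j^3 = (p + q)^3 is a perfect cube, so E-series; the 4-jet and mu = 7 give E_7.

Type E_{7}, Milnor number mu = 7.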